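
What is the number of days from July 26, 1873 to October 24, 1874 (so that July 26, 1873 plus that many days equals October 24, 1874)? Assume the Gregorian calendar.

455

Jul 26, 1873 → Jul 26, 1874: 365 days.
Jul 26, 1874 → Aug 26, 1874: 31 days (July has 31).
Aug 26, 1874 → Sep 26, 1874: 31 days (August has 31).
Sep 26, 1874 → Oct 24, 1874: 28 days.
Total: 455 days.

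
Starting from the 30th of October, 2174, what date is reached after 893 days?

April 10, 2177

+365 (one year) → Oct 30, 2175 (528 left).
+366 (one year; includes Feb 29, 2176) → Oct 30, 2176 (162 left).
Oct has 31 days: +2 → Nov 1, 2176 (160 left).
Nov has 30 days: +30 → Dec 1, 2176 (130 left).
Dec has 31 days: +31 → Jan 1, 2177 (99 left).
Jan has 31 days: +31 → Feb 1, 2177 (68 left).
Feb has 28 days: +28 → Mar 1, 2177 (40 left).
Mar has 31 days: +31 → Apr 1, 2177 (9 left).
+9 → Apr 10, 2177.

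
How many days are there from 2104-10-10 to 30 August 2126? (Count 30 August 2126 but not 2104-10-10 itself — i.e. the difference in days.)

7994

Oct 10, 2104 → Oct 10, 2105: 365 days.
Oct 10, 2105 → Oct 10, 2106: 365 days.
Oct 10, 2106 → Oct 10, 2107: 365 days.
Oct 10, 2107 → Oct 10, 2108: 366 days (Feb 29, 2108 is in that span).
Oct 10, 2108 → Oct 10, 2109: 365 days.
Oct 10, 2109 → Oct 10, 2110: 365 days.
Oct 10, 2110 → Oct 10, 2111: 365 days.
Oct 10, 2111 → Oct 10, 2112: 366 days (Feb 29, 2112 is in that span).
Oct 10, 2112 → Oct 10, 2113: 365 days.
Oct 10, 2113 → Oct 10, 2114: 365 days.
Oct 10, 2114 → Oct 10, 2115: 365 days.
Oct 10, 2115 → Oct 10, 2116: 366 days (Feb 29, 2116 is in that span).
Oct 10, 2116 → Oct 10, 2117: 365 days.
Oct 10, 2117 → Oct 10, 2118: 365 days.
Oct 10, 2118 → Oct 10, 2119: 365 days.
Oct 10, 2119 → Oct 10, 2120: 366 days (Feb 29, 2120 is in that span).
Oct 10, 2120 → Oct 10, 2121: 365 days.
Oct 10, 2121 → Oct 10, 2122: 365 days.
Oct 10, 2122 → Oct 10, 2123: 365 days.
Oct 10, 2123 → Oct 10, 2124: 366 days (Feb 29, 2124 is in that span).
Oct 10, 2124 → Oct 10, 2125: 365 days.
Oct 10, 2125 → Nov 10, 2125: 31 days (October has 31).
Nov 10, 2125 → Dec 10, 2125: 30 days (November has 30).
Dec 10, 2125 → Jan 10, 2126: 31 days (December has 31).
Jan 10, 2126 → Feb 10, 2126: 31 days (January has 31).
Feb 10, 2126 → Mar 10, 2126: 28 days (February has 28).
Mar 10, 2126 → Apr 10, 2126: 31 days (March has 31).
Apr 10, 2126 → May 10, 2126: 30 days (April has 30).
May 10, 2126 → Jun 10, 2126: 31 days (May has 31).
Jun 10, 2126 → Jul 10, 2126: 30 days (June has 30).
Jul 10, 2126 → Aug 10, 2126: 31 days (July has 31).
Aug 10, 2126 → Aug 30, 2126: 20 days.
Total: 7994 days.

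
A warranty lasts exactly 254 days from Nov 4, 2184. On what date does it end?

Nov has 30 days: +27 → Dec 1, 2184 (227 left).
Dec has 31 days: +31 → Jan 1, 2185 (196 left).
Jan has 31 days: +31 → Feb 1, 2185 (165 left).
Feb has 28 days: +28 → Mar 1, 2185 (137 left).
Mar has 31 days: +31 → Apr 1, 2185 (106 left).
Apr has 30 days: +30 → May 1, 2185 (76 left).
May has 31 days: +31 → Jun 1, 2185 (45 left).
Jun has 30 days: +30 → Jul 1, 2185 (15 left).
+15 → Jul 16, 2185.

July 16, 2185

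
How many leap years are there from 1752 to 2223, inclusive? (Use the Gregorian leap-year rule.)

Multiples of 4 in [1752,2223]: 118.
Of those, multiples of 100: 5 (not leap unless ÷400).
Multiples of 400: 1.
Leap years = 118 − 5 + 1 = 114.

114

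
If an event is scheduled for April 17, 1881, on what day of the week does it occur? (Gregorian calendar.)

Doomsday rule: the anchor day for the 1800s is Friday. For year 81: 81÷12 = 6 r 9, and 9÷4 = 2, so 6+9+2 = 17.
Friday + 17 ≡ Monday — that's 1881's doomsday.
In April the doomsday date is Apr 4.
Apr 17 is 13 days after Apr 4; 13 mod 7 = 6, so Monday + 6 = Sunday.

Sunday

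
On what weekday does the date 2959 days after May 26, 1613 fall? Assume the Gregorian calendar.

First find the weekday of May 26, 1613. Doomsday rule: the anchor day for the 1600s is Tuesday. For year 13: 13÷12 = 1 r 1, and 1÷4 = 0, so 1+1+0 = 2.
Tuesday + 2 ≡ Thursday — that's 1613's doomsday.
In May the doomsday date is May 9.
May 26 is 17 days after May 9; 17 mod 7 = 3, so Thursday + 3 = Sunday.
2959 mod 7 = 5, so 2959 days after a Sunday is Sunday + 5 = Friday.

Friday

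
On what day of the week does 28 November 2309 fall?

Doomsday rule: the anchor day for the 2300s is Wednesday. For year 09: 9÷12 = 0 r 9, and 9÷4 = 2, so 0+9+2 = 11.
Wednesday + 11 ≡ Sunday — that's 2309's doomsday.
In November the doomsday date is Nov 7.
Nov 28 is 21 days after Nov 7; 21 mod 7 = 0, so Sunday + 0 = Sunday.

Sunday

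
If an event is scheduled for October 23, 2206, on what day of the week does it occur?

Doomsday rule: the anchor day for the 2200s is Friday. For year 06: 6÷12 = 0 r 6, and 6÷4 = 1, so 0+6+1 = 7.
Friday + 7 ≡ Friday — that's 2206's doomsday.
In October the doomsday date is Oct 10.
Oct 23 is 13 days after Oct 10; 13 mod 7 = 6, so Friday + 6 = Thursday.

Thursday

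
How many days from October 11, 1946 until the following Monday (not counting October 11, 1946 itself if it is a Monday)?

3

Oct 11, 1946 is a Friday.
From Friday to the next Monday is 3 days.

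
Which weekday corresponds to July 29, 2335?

Monday

Doomsday rule: the anchor day for the 2300s is Wednesday. For year 35: 35÷12 = 2 r 11, and 11÷4 = 2, so 2+11+2 = 15.
Wednesday + 15 ≡ Thursday — that's 2335's doomsday.
In July the doomsday date is Jul 11.
Jul 29 is 18 days after Jul 11; 18 mod 7 = 4, so Thursday + 4 = Monday.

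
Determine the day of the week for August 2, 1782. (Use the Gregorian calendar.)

Doomsday rule: the anchor day for the 1700s is Sunday. For year 82: 82÷12 = 6 r 10, and 10÷4 = 2, so 6+10+2 = 18.
Sunday + 18 ≡ Thursday — that's 1782's doomsday.
In August the doomsday date is Aug 8.
Aug 2 is 6 days before Aug 8; 6 mod 7 = 6, so Thursday − 6 = Friday.

Friday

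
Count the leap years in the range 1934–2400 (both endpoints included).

Multiples of 4 in [1934,2400]: 117.
Of those, multiples of 100: 5 (not leap unless ÷400).
Multiples of 400: 2.
Leap years = 117 − 5 + 2 = 114.

114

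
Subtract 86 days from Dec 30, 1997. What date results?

October 5, 1997

−30 → Nov 30, 1997 (end of Nov, 30 days; 56 left).
−30 → Oct 31, 1997 (end of Oct, 31 days; 26 left).
−26 → Oct 5, 1997.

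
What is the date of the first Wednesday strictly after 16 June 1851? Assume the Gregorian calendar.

June 18, 1851

Jun 16, 1851 is a Monday.
From Monday to the next Wednesday is 2 days.
Jun 16, 1851 + 2 = Jun 18, 1851.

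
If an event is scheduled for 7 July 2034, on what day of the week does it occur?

Friday

Doomsday rule: the anchor day for the 2000s is Tuesday. For year 34: 34÷12 = 2 r 10, and 10÷4 = 2, so 2+10+2 = 14.
Tuesday + 14 ≡ Tuesday — that's 2034's doomsday.
In July the doomsday date is Jul 11.
Jul 7 is 4 days before Jul 11; 4 mod 7 = 4, so Tuesday − 4 = Friday.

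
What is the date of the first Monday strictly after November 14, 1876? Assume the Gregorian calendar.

November 20, 1876

Nov 14, 1876 is a Tuesday.
From Tuesday to the next Monday is 6 days.
Nov 14, 1876 + 6 = Nov 20, 1876.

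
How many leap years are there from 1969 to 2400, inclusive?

105

Multiples of 4 in [1969,2400]: 108.
Of those, multiples of 100: 5 (not leap unless ÷400).
Multiples of 400: 2.
Leap years = 108 − 5 + 2 = 105.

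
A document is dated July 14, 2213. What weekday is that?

Doomsday rule: the anchor day for the 2200s is Friday. For year 13: 13÷12 = 1 r 1, and 1÷4 = 0, so 1+1+0 = 2.
Friday + 2 ≡ Sunday — that's 2213's doomsday.
In July the doomsday date is Jul 11.
Jul 14 is 3 days after Jul 11; 3 mod 7 = 3, so Sunday + 3 = Wednesday.

Wednesday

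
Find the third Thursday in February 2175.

February 1, 2175 is a Wednesday.
The first Thursday is therefore February 2 (1 days later).
The third Thursday is 2 + 2×7 = February 16.

February 16, 2175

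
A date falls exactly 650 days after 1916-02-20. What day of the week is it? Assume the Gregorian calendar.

First find the weekday of Feb 20, 1916. Doomsday rule: the anchor day for the 1900s is Wednesday. For year 16: 16÷12 = 1 r 4, and 4÷4 = 1, so 1+4+1 = 6.
Wednesday + 6 ≡ Tuesday — that's 1916's doomsday.
In February the doomsday date is Feb 29 (1916 is a leap year (divisible by 4)).
Feb 20 is 9 days before Feb 29; 9 mod 7 = 2, so Tuesday − 2 = Sunday.
650 mod 7 = 6, so 650 days after a Sunday is Sunday + 6 = Saturday.

Saturday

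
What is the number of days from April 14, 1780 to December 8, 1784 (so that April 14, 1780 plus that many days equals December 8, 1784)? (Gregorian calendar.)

Apr 14, 1780 → Apr 14, 1781: 365 days.
Apr 14, 1781 → Apr 14, 1782: 365 days.
Apr 14, 1782 → Apr 14, 1783: 365 days.
Apr 14, 1783 → Apr 14, 1784: 366 days (Feb 29, 1784 is in that span).
Apr 14, 1784 → May 14, 1784: 30 days (April has 30).
May 14, 1784 → Jun 14, 1784: 31 days (May has 31).
Jun 14, 1784 → Jul 14, 1784: 30 days (June has 30).
Jul 14, 1784 → Aug 14, 1784: 31 days (July has 31).
Aug 14, 1784 → Sep 14, 1784: 31 days (August has 31).
Sep 14, 1784 → Oct 14, 1784: 30 days (September has 30).
Oct 14, 1784 → Nov 14, 1784: 31 days (October has 31).
Nov 14, 1784 → Dec 8, 1784: 24 days.
Total: 1699 days.

1699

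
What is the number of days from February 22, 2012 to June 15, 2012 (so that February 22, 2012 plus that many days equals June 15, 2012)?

Feb 22, 2012 → Mar 22, 2012: 29 days (February has 29).
Mar 22, 2012 → Apr 22, 2012: 31 days (March has 31).
Apr 22, 2012 → May 22, 2012: 30 days (April has 30).
May 22, 2012 → Jun 15, 2012: 24 days.
Total: 114 days.

114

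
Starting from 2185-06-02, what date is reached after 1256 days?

November 9, 2188

+365 (one year) → Jun 2, 2186 (891 left).
+365 (one year) → Jun 2, 2187 (526 left).
+366 (one year; includes Feb 29, 2188) → Jun 2, 2188 (160 left).
Jun has 30 days: +29 → Jul 1, 2188 (131 left).
Jul has 31 days: +31 → Aug 1, 2188 (100 left).
Aug has 31 days: +31 → Sep 1, 2188 (69 left).
Sep has 30 days: +30 → Oct 1, 2188 (39 left).
Oct has 31 days: +31 → Nov 1, 2188 (8 left).
+8 → Nov 9, 2188.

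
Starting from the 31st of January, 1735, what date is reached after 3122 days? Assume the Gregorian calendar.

+365 (one year) → Jan 31, 1736 (2757 left).
+366 (one year; includes Feb 29, 1736) → Jan 31, 1737 (2391 left).
+365 (one year) → Jan 31, 1738 (2026 left).
+365 (one year) → Jan 31, 1739 (1661 left).
+365 (one year) → Jan 31, 1740 (1296 left).
+366 (one year; includes Feb 29, 1740) → Jan 31, 1741 (930 left).
+365 (one year) → Jan 31, 1742 (565 left).
+365 (one year) → Jan 31, 1743 (200 left).
Jan has 31 days: +1 → Feb 1, 1743 (199 left).
Feb has 28 days: +28 → Mar 1, 1743 (171 left).
Mar has 31 days: +31 → Apr 1, 1743 (140 left).
Apr has 30 days: +30 → May 1, 1743 (110 left).
May has 31 days: +31 → Jun 1, 1743 (79 left).
Jun has 30 days: +30 → Jul 1, 1743 (49 left).
Jul has 31 days: +31 → Aug 1, 1743 (18 left).
+18 → Aug 19, 1743.

August 19, 1743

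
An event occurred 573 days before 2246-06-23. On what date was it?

−365 (one year) → Jun 23, 2245 (208 left).
−23 → May 31, 2245 (end of May, 31 days; 185 left).
−31 → Apr 30, 2245 (end of Apr, 30 days; 154 left).
−30 → Mar 31, 2245 (end of Mar, 31 days; 124 left).
−31 → Feb 28, 2245 (end of Feb, 28 days; 93 left).
−28 → Jan 31, 2245 (end of Jan, 31 days; 65 left).
−31 → Dec 31, 2244 (end of Dec, 31 days; 34 left).
−31 → Nov 30, 2244 (end of Nov, 30 days; 3 left).
−3 → Nov 27, 2244.

November 27, 2244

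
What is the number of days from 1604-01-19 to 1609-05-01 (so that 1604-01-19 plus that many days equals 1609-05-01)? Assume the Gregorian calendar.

1929

Jan 19, 1604 → Jan 19, 1605: 366 days (Feb 29, 1604 is in that span).
Jan 19, 1605 → Jan 19, 1606: 365 days.
Jan 19, 1606 → Jan 19, 1607: 365 days.
Jan 19, 1607 → Jan 19, 1608: 365 days.
Jan 19, 1608 → Jan 19, 1609: 366 days (Feb 29, 1608 is in that span).
Jan 19, 1609 → Feb 19, 1609: 31 days (January has 31).
Feb 19, 1609 → Mar 19, 1609: 28 days (February has 28).
Mar 19, 1609 → Apr 19, 1609: 31 days (March has 31).
Apr 19, 1609 → May 1, 1609: 12 days.
Total: 1929 days.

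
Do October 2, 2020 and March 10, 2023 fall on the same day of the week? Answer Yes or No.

From Oct 2, 2020 to Mar 10, 2023 is 889 days.
889 mod 7 = 0, so they are the same weekday.
(Oct 2, 2020 is a Friday; Mar 10, 2023 is a Friday.)

Yes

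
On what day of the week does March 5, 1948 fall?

Doomsday rule: the anchor day for the 1900s is Wednesday. For year 48: 48÷12 = 4 r 0, and 0÷4 = 0, so 4+0+0 = 4.
Wednesday + 4 ≡ Sunday — that's 1948's doomsday.
In March the doomsday date is Mar 14.
Mar 5 is 9 days before Mar 14; 9 mod 7 = 2, so Sunday − 2 = Friday.

Friday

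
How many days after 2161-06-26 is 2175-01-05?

4941

Jun 26, 2161 → Jun 26, 2162: 365 days.
Jun 26, 2162 → Jun 26, 2163: 365 days.
Jun 26, 2163 → Jun 26, 2164: 366 days (Feb 29, 2164 is in that span).
Jun 26, 2164 → Jun 26, 2165: 365 days.
Jun 26, 2165 → Jun 26, 2166: 365 days.
Jun 26, 2166 → Jun 26, 2167: 365 days.
Jun 26, 2167 → Jun 26, 2168: 366 days (Feb 29, 2168 is in that span).
Jun 26, 2168 → Jun 26, 2169: 365 days.
Jun 26, 2169 → Jun 26, 2170: 365 days.
Jun 26, 2170 → Jun 26, 2171: 365 days.
Jun 26, 2171 → Jun 26, 2172: 366 days (Feb 29, 2172 is in that span).
Jun 26, 2172 → Jun 26, 2173: 365 days.
Jun 26, 2173 → Jun 26, 2174: 365 days.
Jun 26, 2174 → Jul 26, 2174: 30 days (June has 30).
Jul 26, 2174 → Aug 26, 2174: 31 days (July has 31).
Aug 26, 2174 → Sep 26, 2174: 31 days (August has 31).
Sep 26, 2174 → Oct 26, 2174: 30 days (September has 30).
Oct 26, 2174 → Nov 26, 2174: 31 days (October has 31).
Nov 26, 2174 → Dec 26, 2174: 30 days (November has 30).
Dec 26, 2174 → Jan 5, 2175: 10 days.
Total: 4941 days.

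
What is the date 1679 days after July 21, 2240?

+365 (one year) → Jul 21, 2241 (1314 left).
+365 (one year) → Jul 21, 2242 (949 left).
+365 (one year) → Jul 21, 2243 (584 left).
+366 (one year; includes Feb 29, 2244) → Jul 21, 2244 (218 left).
Jul has 31 days: +11 → Aug 1, 2244 (207 left).
Aug has 31 days: +31 → Sep 1, 2244 (176 left).
Sep has 30 days: +30 → Oct 1, 2244 (146 left).
Oct has 31 days: +31 → Nov 1, 2244 (115 left).
Nov has 30 days: +30 → Dec 1, 2244 (85 left).
Dec has 31 days: +31 → Jan 1, 2245 (54 left).
Jan has 31 days: +31 → Feb 1, 2245 (23 left).
+23 → Feb 24, 2245.

February 24, 2245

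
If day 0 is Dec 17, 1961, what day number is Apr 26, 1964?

861

Dec 17, 1961 → Dec 17, 1962: 365 days.
Dec 17, 1962 → Dec 17, 1963: 365 days.
Dec 17, 1963 → Jan 17, 1964: 31 days (December has 31).
Jan 17, 1964 → Feb 17, 1964: 31 days (January has 31).
Feb 17, 1964 → Mar 17, 1964: 29 days (February has 29).
Mar 17, 1964 → Apr 17, 1964: 31 days (March has 31).
Apr 17, 1964 → Apr 26, 1964: 9 days.
Total: 861 days.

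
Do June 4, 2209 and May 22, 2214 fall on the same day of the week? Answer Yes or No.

Yes

From Jun 4, 2209 to May 22, 2214 is 1813 days.
1813 mod 7 = 0, so they are the same weekday.
(Jun 4, 2209 is a Sunday; May 22, 2214 is a Sunday.)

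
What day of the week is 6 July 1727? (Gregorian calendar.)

Doomsday rule: the anchor day for the 1700s is Sunday. For year 27: 27÷12 = 2 r 3, and 3÷4 = 0, so 2+3+0 = 5.
Sunday + 5 ≡ Friday — that's 1727's doomsday.
In July the doomsday date is Jul 11.
Jul 6 is 5 days before Jul 11; 5 mod 7 = 5, so Friday − 5 = Sunday.

Sunday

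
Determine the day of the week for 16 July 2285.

Thursday

Doomsday rule: the anchor day for the 2200s is Friday. For year 85: 85÷12 = 7 r 1, and 1÷4 = 0, so 7+1+0 = 8.
Friday + 8 ≡ Saturday — that's 2285's doomsday.
In July the doomsday date is Jul 11.
Jul 16 is 5 days after Jul 11; 5 mod 7 = 5, so Saturday + 5 = Thursday.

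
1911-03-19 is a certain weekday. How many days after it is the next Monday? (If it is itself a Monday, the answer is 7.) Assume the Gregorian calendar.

1

Mar 19, 1911 is a Sunday.
From Sunday to the next Monday is 1 day.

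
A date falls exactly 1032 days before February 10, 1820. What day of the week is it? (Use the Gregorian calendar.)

First find the weekday of Feb 10, 1820. Doomsday rule: the anchor day for the 1800s is Friday. For year 20: 20÷12 = 1 r 8, and 8÷4 = 2, so 1+8+2 = 11.
Friday + 11 ≡ Tuesday — that's 1820's doomsday.
In February the doomsday date is Feb 29 (1820 is a leap year (divisible by 4)).
Feb 10 is 19 days before Feb 29; 19 mod 7 = 5, so Tuesday − 5 = Thursday.
1032 mod 7 = 3, so 1032 days before a Thursday is Thursday − 3 = Monday.

Monday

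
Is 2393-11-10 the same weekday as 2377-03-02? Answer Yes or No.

From Mar 2, 2377 to Nov 10, 2393 is 6097 days.
6097 mod 7 = 0, so they are the same weekday.
(Mar 2, 2377 is a Wednesday; Nov 10, 2393 is a Wednesday.)

Yes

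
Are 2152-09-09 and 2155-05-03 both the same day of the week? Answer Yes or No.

Yes

From Sep 9, 2152 to May 3, 2155 is 966 days.
966 mod 7 = 0, so they are the same weekday.
(Sep 9, 2152 is a Saturday; May 3, 2155 is a Saturday.)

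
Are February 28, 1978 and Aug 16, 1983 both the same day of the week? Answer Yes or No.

From Feb 28, 1978 to Aug 16, 1983 is 1995 days.
1995 mod 7 = 0, so they are the same weekday.
(Feb 28, 1978 is a Tuesday; Aug 16, 1983 is a Tuesday.)

Yes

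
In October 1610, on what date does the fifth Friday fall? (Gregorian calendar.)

October 1, 1610 is a Friday.
The first Friday is therefore October 1 (same day).
The fifth Friday is 1 + 4×7 = October 29.

October 29, 1610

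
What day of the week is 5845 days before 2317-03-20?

First find the weekday of Mar 20, 2317. Doomsday rule: the anchor day for the 2300s is Wednesday. For year 17: 17÷12 = 1 r 5, and 5÷4 = 1, so 1+5+1 = 7.
Wednesday + 7 ≡ Wednesday — that's 2317's doomsday.
In March the doomsday date is Mar 14.
Mar 20 is 6 days after Mar 14; 6 mod 7 = 6, so Wednesday + 6 = Tuesday.
5845 mod 7 = 0, so 5845 days before a Tuesday is Tuesday − 0 = Tuesday.

Tuesday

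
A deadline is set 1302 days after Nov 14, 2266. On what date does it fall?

June 8, 2270

+365 (one year) → Nov 14, 2267 (937 left).
+366 (one year; includes Feb 29, 2268) → Nov 14, 2268 (571 left).
+365 (one year) → Nov 14, 2269 (206 left).
Nov has 30 days: +17 → Dec 1, 2269 (189 left).
Dec has 31 days: +31 → Jan 1, 2270 (158 left).
Jan has 31 days: +31 → Feb 1, 2270 (127 left).
Feb has 28 days: +28 → Mar 1, 2270 (99 left).
Mar has 31 days: +31 → Apr 1, 2270 (68 left).
Apr has 30 days: +30 → May 1, 2270 (38 left).
May has 31 days: +31 → Jun 1, 2270 (7 left).
+7 → Jun 8, 2270.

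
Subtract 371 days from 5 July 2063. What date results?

June 29, 2062

−5 → Jun 30, 2063 (end of Jun, 30 days; 366 left).
−30 → May 31, 2063 (end of May, 31 days; 336 left).
−31 → Apr 30, 2063 (end of Apr, 30 days; 305 left).
−30 → Mar 31, 2063 (end of Mar, 31 days; 275 left).
−31 → Feb 28, 2063 (end of Feb, 28 days; 244 left).
−28 → Jan 31, 2063 (end of Jan, 31 days; 216 left).
−31 → Dec 31, 2062 (end of Dec, 31 days; 185 left).
−31 → Nov 30, 2062 (end of Nov, 30 days; 154 left).
−30 → Oct 31, 2062 (end of Oct, 31 days; 124 left).
−31 → Sep 30, 2062 (end of Sep, 30 days; 93 left).
−30 → Aug 31, 2062 (end of Aug, 31 days; 63 left).
−31 → Jul 31, 2062 (end of Jul, 31 days; 32 left).
−31 → Jun 30, 2062 (end of Jun, 30 days; 1 left).
−1 → Jun 29, 2062.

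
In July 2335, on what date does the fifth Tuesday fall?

July 30, 2335

July 1, 2335 is a Monday.
The first Tuesday is therefore July 2 (1 days later).
The fifth Tuesday is 2 + 4×7 = July 30.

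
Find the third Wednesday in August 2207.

August 19, 2207

August 1, 2207 is a Saturday.
The first Wednesday is therefore August 5 (4 days later).
The third Wednesday is 5 + 2×7 = August 19.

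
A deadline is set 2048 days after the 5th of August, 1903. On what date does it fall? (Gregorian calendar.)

March 14, 1909

+366 (one year; includes Feb 29, 1904) → Aug 5, 1904 (1682 left).
+365 (one year) → Aug 5, 1905 (1317 left).
+365 (one year) → Aug 5, 1906 (952 left).
+365 (one year) → Aug 5, 1907 (587 left).
+366 (one year; includes Feb 29, 1908) → Aug 5, 1908 (221 left).
Aug has 31 days: +27 → Sep 1, 1908 (194 left).
Sep has 30 days: +30 → Oct 1, 1908 (164 left).
Oct has 31 days: +31 → Nov 1, 1908 (133 left).
Nov has 30 days: +30 → Dec 1, 1908 (103 left).
Dec has 31 days: +31 → Jan 1, 1909 (72 left).
Jan has 31 days: +31 → Feb 1, 1909 (41 left).
Feb has 28 days: +28 → Mar 1, 1909 (13 left).
+13 → Mar 14, 1909.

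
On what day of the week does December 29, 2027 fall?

Wednesday

Doomsday rule: the anchor day for the 2000s is Tuesday. For year 27: 27÷12 = 2 r 3, and 3÷4 = 0, so 2+3+0 = 5.
Tuesday + 5 ≡ Sunday — that's 2027's doomsday.
In December the doomsday date is Dec 12.
Dec 29 is 17 days after Dec 12; 17 mod 7 = 3, so Sunday + 3 = Wednesday.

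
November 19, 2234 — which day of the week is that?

Wednesday

Doomsday rule: the anchor day for the 2200s is Friday. For year 34: 34÷12 = 2 r 10, and 10÷4 = 2, so 2+10+2 = 14.
Friday + 14 ≡ Friday — that's 2234's doomsday.
In November the doomsday date is Nov 7.
Nov 19 is 12 days after Nov 7; 12 mod 7 = 5, so Friday + 5 = Wednesday.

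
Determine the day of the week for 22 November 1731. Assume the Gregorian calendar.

Doomsday rule: the anchor day for the 1700s is Sunday. For year 31: 31÷12 = 2 r 7, and 7÷4 = 1, so 2+7+1 = 10.
Sunday + 10 ≡ Wednesday — that's 1731's doomsday.
In November the doomsday date is Nov 7.
Nov 22 is 15 days after Nov 7; 15 mod 7 = 1, so Wednesday + 1 = Thursday.

Thursday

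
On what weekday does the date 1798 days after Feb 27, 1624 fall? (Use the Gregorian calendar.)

Monday

Feb 27, 1624 is a Tuesday.
1798 mod 7 = 6, so 1798 days after a Tuesday is Tuesday + 6 = Monday.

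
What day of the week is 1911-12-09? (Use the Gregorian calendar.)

Doomsday rule: the anchor day for the 1900s is Wednesday. For year 11: 11÷12 = 0 r 11, and 11÷4 = 2, so 0+11+2 = 13.
Wednesday + 13 ≡ Tuesday — that's 1911's doomsday.
In December the doomsday date is Dec 12.
Dec 9 is 3 days before Dec 12; 3 mod 7 = 3, so Tuesday − 3 = Saturday.

Saturday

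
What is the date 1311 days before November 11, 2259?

April 9, 2256

−365 (one year) → Nov 11, 2258 (946 left).
−365 (one year) → Nov 11, 2257 (581 left).
−365 (one year) → Nov 11, 2256 (216 left).
−11 → Oct 31, 2256 (end of Oct, 31 days; 205 left).
−31 → Sep 30, 2256 (end of Sep, 30 days; 174 left).
−30 → Aug 31, 2256 (end of Aug, 31 days; 144 left).
−31 → Jul 31, 2256 (end of Jul, 31 days; 113 left).
−31 → Jun 30, 2256 (end of Jun, 30 days; 82 left).
−30 → May 31, 2256 (end of May, 31 days; 52 left).
−31 → Apr 30, 2256 (end of Apr, 30 days; 21 left).
−21 → Apr 9, 2256.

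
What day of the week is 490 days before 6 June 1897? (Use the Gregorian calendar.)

Jun 6, 1897 is a Sunday.
490 mod 7 = 0, so 490 days before a Sunday is Sunday − 0 = Sunday.

Sunday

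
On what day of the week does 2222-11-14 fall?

Thursday

Doomsday rule: the anchor day for the 2200s is Friday. For year 22: 22÷12 = 1 r 10, and 10÷4 = 2, so 1+10+2 = 13.
Friday + 13 ≡ Thursday — that's 2222's doomsday.
In November the doomsday date is Nov 7.
Nov 14 is 7 days after Nov 7; 7 mod 7 = 0, so Thursday + 0 = Thursday.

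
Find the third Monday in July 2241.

July 1, 2241 is a Thursday.
The first Monday is therefore July 5 (4 days later).
The third Monday is 5 + 2×7 = July 19.

July 19, 2241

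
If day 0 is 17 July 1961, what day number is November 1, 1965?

1568

Jul 17, 1961 → Jul 17, 1962: 365 days.
Jul 17, 1962 → Jul 17, 1963: 365 days.
Jul 17, 1963 → Jul 17, 1964: 366 days (Feb 29, 1964 is in that span).
Jul 17, 1964 → Jul 17, 1965: 365 days.
Jul 17, 1965 → Aug 17, 1965: 31 days (July has 31).
Aug 17, 1965 → Sep 17, 1965: 31 days (August has 31).
Sep 17, 1965 → Oct 17, 1965: 30 days (September has 30).
Oct 17, 1965 → Nov 1, 1965: 15 days.
Total: 1568 days.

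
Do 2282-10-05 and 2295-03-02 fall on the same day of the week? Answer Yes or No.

No

From Oct 5, 2282 to Mar 2, 2295 is 4531 days.
4531 mod 7 = 2, so they are different weekdays.
(Oct 5, 2282 is a Thursday; Mar 2, 2295 is a Saturday.)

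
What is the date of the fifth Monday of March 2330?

March 1, 2330 is a Saturday.
The first Monday is therefore March 3 (2 days later).
The fifth Monday is 3 + 4×7 = March 31.

March 31, 2330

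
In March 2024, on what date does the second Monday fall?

March 11, 2024

March 1, 2024 is a Friday.
The first Monday is therefore March 4 (3 days later).
The second Monday is 4 + 1×7 = March 11.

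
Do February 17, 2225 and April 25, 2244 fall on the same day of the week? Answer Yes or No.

From Feb 17, 2225 to Apr 25, 2244 is 7007 days.
7007 mod 7 = 0, so they are the same weekday.
(Feb 17, 2225 is a Thursday; Apr 25, 2244 is a Thursday.)

Yes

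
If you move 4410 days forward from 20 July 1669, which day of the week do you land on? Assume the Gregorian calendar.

Saturday

Jul 20, 1669 is a Saturday.
4410 mod 7 = 0, so 4410 days after a Saturday is Saturday + 0 = Saturday.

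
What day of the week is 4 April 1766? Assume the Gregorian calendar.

Doomsday rule: the anchor day for the 1700s is Sunday. For year 66: 66÷12 = 5 r 6, and 6÷4 = 1, so 5+6+1 = 12.
Sunday + 12 ≡ Friday — that's 1766's doomsday.
In April the doomsday date is Apr 4.
Apr 4 is the doomsday itself: Friday.

Friday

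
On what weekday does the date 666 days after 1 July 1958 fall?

Jul 1, 1958 is a Tuesday.
666 mod 7 = 1, so 666 days after a Tuesday is Tuesday + 1 = Wednesday.

Wednesday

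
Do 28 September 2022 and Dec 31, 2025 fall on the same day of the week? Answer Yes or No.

From Sep 28, 2022 to Dec 31, 2025 is 1190 days.
1190 mod 7 = 0, so they are the same weekday.
(Sep 28, 2022 is a Wednesday; Dec 31, 2025 is a Wednesday.)

Yes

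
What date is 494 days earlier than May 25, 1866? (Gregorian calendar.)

−365 (one year) → May 25, 1865 (129 left).
−25 → Apr 30, 1865 (end of Apr, 30 days; 104 left).
−30 → Mar 31, 1865 (end of Mar, 31 days; 74 left).
−31 → Feb 28, 1865 (end of Feb, 28 days; 43 left).
−28 → Jan 31, 1865 (end of Jan, 31 days; 15 left).
−15 → Jan 16, 1865.

January 16, 1865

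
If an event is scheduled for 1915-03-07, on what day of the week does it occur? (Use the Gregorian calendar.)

Sunday

Doomsday rule: the anchor day for the 1900s is Wednesday. For year 15: 15÷12 = 1 r 3, and 3÷4 = 0, so 1+3+0 = 4.
Wednesday + 4 ≡ Sunday — that's 1915's doomsday.
In March the doomsday date is Mar 14.
Mar 7 is 7 days before Mar 14; 7 mod 7 = 0, so Sunday − 0 = Sunday.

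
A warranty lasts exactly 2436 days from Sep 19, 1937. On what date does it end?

+365 (one year) → Sep 19, 1938 (2071 left).
+365 (one year) → Sep 19, 1939 (1706 left).
+366 (one year; includes Feb 29, 1940) → Sep 19, 1940 (1340 left).
+365 (one year) → Sep 19, 1941 (975 left).
+365 (one year) → Sep 19, 1942 (610 left).
+365 (one year) → Sep 19, 1943 (245 left).
Sep has 30 days: +12 → Oct 1, 1943 (233 left).
Oct has 31 days: +31 → Nov 1, 1943 (202 left).
Nov has 30 days: +30 → Dec 1, 1943 (172 left).
Dec has 31 days: +31 → Jan 1, 1944 (141 left).
Jan has 31 days: +31 → Feb 1, 1944 (110 left).
Feb has 29 days: +29 → Mar 1, 1944 (81 left).
Mar has 31 days: +31 → Apr 1, 1944 (50 left).
Apr has 30 days: +30 → May 1, 1944 (20 left).
+20 → May 21, 1944.

May 21, 1944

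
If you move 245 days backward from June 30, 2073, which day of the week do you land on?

First find the weekday of Jun 30, 2073. Doomsday rule: the anchor day for the 2000s is Tuesday. For year 73: 73÷12 = 6 r 1, and 1÷4 = 0, so 6+1+0 = 7.
Tuesday + 7 ≡ Tuesday — that's 2073's doomsday.
In June the doomsday date is Jun 6.
Jun 30 is 24 days after Jun 6; 24 mod 7 = 3, so Tuesday + 3 = Friday.
245 mod 7 = 0, so 245 days before a Friday is Friday − 0 = Friday.

Friday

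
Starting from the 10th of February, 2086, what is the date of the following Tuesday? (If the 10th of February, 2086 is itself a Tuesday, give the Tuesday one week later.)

February 12, 2086

Feb 10, 2086 is a Sunday.
From Sunday to the next Tuesday is 2 days.
Feb 10, 2086 + 2 = Feb 12, 2086.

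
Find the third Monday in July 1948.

July 19, 1948

July 1, 1948 is a Thursday.
The first Monday is therefore July 5 (4 days later).
The third Monday is 5 + 2×7 = July 19.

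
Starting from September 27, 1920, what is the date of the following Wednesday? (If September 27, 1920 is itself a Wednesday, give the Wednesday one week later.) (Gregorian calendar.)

September 29, 1920

Sep 27, 1920 is a Monday.
From Monday to the next Wednesday is 2 days.
Sep 27, 1920 + 2 = Sep 29, 1920.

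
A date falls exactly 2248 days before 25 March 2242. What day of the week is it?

Thursday

First find the weekday of Mar 25, 2242. Doomsday rule: the anchor day for the 2200s is Friday. For year 42: 42÷12 = 3 r 6, and 6÷4 = 1, so 3+6+1 = 10.
Friday + 10 ≡ Monday — that's 2242's doomsday.
In March the doomsday date is Mar 14.
Mar 25 is 11 days after Mar 14; 11 mod 7 = 4, so Monday + 4 = Friday.
2248 mod 7 = 1, so 2248 days before a Friday is Friday − 1 = Thursday.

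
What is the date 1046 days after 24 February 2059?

+365 (one year) → Feb 24, 2060 (681 left).
+366 (one year; includes Feb 29, 2060) → Feb 24, 2061 (315 left).
Feb has 28 days: +5 → Mar 1, 2061 (310 left).
Mar has 31 days: +31 → Apr 1, 2061 (279 left).
Apr has 30 days: +30 → May 1, 2061 (249 left).
May has 31 days: +31 → Jun 1, 2061 (218 left).
Jun has 30 days: +30 → Jul 1, 2061 (188 left).
Jul has 31 days: +31 → Aug 1, 2061 (157 left).
Aug has 31 days: +31 → Sep 1, 2061 (126 left).
Sep has 30 days: +30 → Oct 1, 2061 (96 left).
Oct has 31 days: +31 → Nov 1, 2061 (65 left).
Nov has 30 days: +30 → Dec 1, 2061 (35 left).
Dec has 31 days: +31 → Jan 1, 2062 (4 left).
+4 → Jan 5, 2062.

January 5, 2062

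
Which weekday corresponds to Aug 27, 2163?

Doomsday rule: the anchor day for the 2100s is Sunday. For year 63: 63÷12 = 5 r 3, and 3÷4 = 0, so 5+3+0 = 8.
Sunday + 8 ≡ Monday — that's 2163's doomsday.
In August the doomsday date is Aug 8.
Aug 27 is 19 days after Aug 8; 19 mod 7 = 5, so Monday + 5 = Saturday.

Saturday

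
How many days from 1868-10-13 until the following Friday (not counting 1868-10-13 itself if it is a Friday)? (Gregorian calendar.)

Oct 13, 1868 is a Tuesday.
From Tuesday to the next Friday is 3 days.

3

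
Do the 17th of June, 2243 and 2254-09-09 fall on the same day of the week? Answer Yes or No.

Yes

From Jun 17, 2243 to Sep 9, 2254 is 4102 days.
4102 mod 7 = 0, so they are the same weekday.
(Jun 17, 2243 is a Saturday; Sep 9, 2254 is a Saturday.)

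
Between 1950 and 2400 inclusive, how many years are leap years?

110

Multiples of 4 in [1950,2400]: 113.
Of those, multiples of 100: 5 (not leap unless ÷400).
Multiples of 400: 2.
Leap years = 113 − 5 + 2 = 110.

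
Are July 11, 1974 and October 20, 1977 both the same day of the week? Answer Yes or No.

Yes

From Jul 11, 1974 to Oct 20, 1977 is 1197 days.
1197 mod 7 = 0, so they are the same weekday.
(Jul 11, 1974 is a Thursday; Oct 20, 1977 is a Thursday.)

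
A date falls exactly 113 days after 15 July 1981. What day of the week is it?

First find the weekday of Jul 15, 1981. Doomsday rule: the anchor day for the 1900s is Wednesday. For year 81: 81÷12 = 6 r 9, and 9÷4 = 2, so 6+9+2 = 17.
Wednesday + 17 ≡ Saturday — that's 1981's doomsday.
In July the doomsday date is Jul 11.
Jul 15 is 4 days after Jul 11; 4 mod 7 = 4, so Saturday + 4 = Wednesday.
113 mod 7 = 1, so 113 days after a Wednesday is Wednesday + 1 = Thursday.

Thursday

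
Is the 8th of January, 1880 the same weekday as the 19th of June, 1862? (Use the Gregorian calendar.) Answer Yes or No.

Yes

From Jun 19, 1862 to Jan 8, 1880 is 6412 days.
6412 mod 7 = 0, so they are the same weekday.
(Jun 19, 1862 is a Thursday; Jan 8, 1880 is a Thursday.)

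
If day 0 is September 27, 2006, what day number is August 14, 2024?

6531

Sep 27, 2006 → Sep 27, 2007: 365 days.
Sep 27, 2007 → Sep 27, 2008: 366 days (Feb 29, 2008 is in that span).
Sep 27, 2008 → Sep 27, 2009: 365 days.
Sep 27, 2009 → Sep 27, 2010: 365 days.
Sep 27, 2010 → Sep 27, 2011: 365 days.
Sep 27, 2011 → Sep 27, 2012: 366 days (Feb 29, 2012 is in that span).
Sep 27, 2012 → Sep 27, 2013: 365 days.
Sep 27, 2013 → Sep 27, 2014: 365 days.
Sep 27, 2014 → Sep 27, 2015: 365 days.
Sep 27, 2015 → Sep 27, 2016: 366 days (Feb 29, 2016 is in that span).
Sep 27, 2016 → Sep 27, 2017: 365 days.
Sep 27, 2017 → Sep 27, 2018: 365 days.
Sep 27, 2018 → Sep 27, 2019: 365 days.
Sep 27, 2019 → Sep 27, 2020: 366 days (Feb 29, 2020 is in that span).
Sep 27, 2020 → Sep 27, 2021: 365 days.
Sep 27, 2021 → Sep 27, 2022: 365 days.
Sep 27, 2022 → Sep 27, 2023: 365 days.
Sep 27, 2023 → Oct 27, 2023: 30 days (September has 30).
Oct 27, 2023 → Nov 27, 2023: 31 days (October has 31).
Nov 27, 2023 → Dec 27, 2023: 30 days (November has 30).
Dec 27, 2023 → Jan 27, 2024: 31 days (December has 31).
Jan 27, 2024 → Feb 27, 2024: 31 days (January has 31).
Feb 27, 2024 → Mar 27, 2024: 29 days (February has 29).
Mar 27, 2024 → Apr 27, 2024: 31 days (March has 31).
Apr 27, 2024 → May 27, 2024: 30 days (April has 30).
May 27, 2024 → Jun 27, 2024: 31 days (May has 31).
Jun 27, 2024 → Jul 27, 2024: 30 days (June has 30).
Jul 27, 2024 → Aug 14, 2024: 18 days.
Total: 6531 days.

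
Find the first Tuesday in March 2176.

March 1, 2176 is a Friday.
The first Tuesday is therefore March 5 (4 days later).

March 5, 2176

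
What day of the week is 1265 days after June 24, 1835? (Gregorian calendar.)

Monday

First find the weekday of Jun 24, 1835. Doomsday rule: the anchor day for the 1800s is Friday. For year 35: 35÷12 = 2 r 11, and 11÷4 = 2, so 2+11+2 = 15.
Friday + 15 ≡ Saturday — that's 1835's doomsday.
In June the doomsday date is Jun 6.
Jun 24 is 18 days after Jun 6; 18 mod 7 = 4, so Saturday + 4 = Wednesday.
1265 mod 7 = 5, so 1265 days after a Wednesday is Wednesday + 5 = Monday.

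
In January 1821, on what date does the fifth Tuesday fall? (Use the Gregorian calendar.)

January 30, 1821

January 1, 1821 is a Monday.
The first Tuesday is therefore January 2 (1 days later).
The fifth Tuesday is 2 + 4×7 = January 30.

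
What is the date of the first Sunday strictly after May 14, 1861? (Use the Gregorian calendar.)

May 19, 1861

May 14, 1861 is a Tuesday.
From Tuesday to the next Sunday is 5 days.
May 14, 1861 + 5 = May 19, 1861.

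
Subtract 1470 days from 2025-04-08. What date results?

−365 (one year) → Apr 8, 2024 (1105 left).
−366 (one year; includes Feb 29, 2024) → Apr 8, 2023 (739 left).
−365 (one year) → Apr 8, 2022 (374 left).
−8 → Mar 31, 2022 (end of Mar, 31 days; 366 left).
−31 → Feb 28, 2022 (end of Feb, 28 days; 335 left).
−28 → Jan 31, 2022 (end of Jan, 31 days; 307 left).
−31 → Dec 31, 2021 (end of Dec, 31 days; 276 left).
−31 → Nov 30, 2021 (end of Nov, 30 days; 245 left).
−30 → Oct 31, 2021 (end of Oct, 31 days; 215 left).
−31 → Sep 30, 2021 (end of Sep, 30 days; 184 left).
−30 → Aug 31, 2021 (end of Aug, 31 days; 154 left).
−31 → Jul 31, 2021 (end of Jul, 31 days; 123 left).
−31 → Jun 30, 2021 (end of Jun, 30 days; 92 left).
−30 → May 31, 2021 (end of May, 31 days; 62 left).
−31 → Apr 30, 2021 (end of Apr, 30 days; 31 left).
−30 → Mar 31, 2021 (end of Mar, 31 days; 1 left).
−1 → Mar 30, 2021.

March 30, 2021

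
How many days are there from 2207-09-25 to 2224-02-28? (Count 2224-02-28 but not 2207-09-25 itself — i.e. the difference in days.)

6000

Sep 25, 2207 → Sep 25, 2208: 366 days (Feb 29, 2208 is in that span).
Sep 25, 2208 → Sep 25, 2209: 365 days.
Sep 25, 2209 → Sep 25, 2210: 365 days.
Sep 25, 2210 → Sep 25, 2211: 365 days.
Sep 25, 2211 → Sep 25, 2212: 366 days (Feb 29, 2212 is in that span).
Sep 25, 2212 → Sep 25, 2213: 365 days.
Sep 25, 2213 → Sep 25, 2214: 365 days.
Sep 25, 2214 → Sep 25, 2215: 365 days.
Sep 25, 2215 → Sep 25, 2216: 366 days (Feb 29, 2216 is in that span).
Sep 25, 2216 → Sep 25, 2217: 365 days.
Sep 25, 2217 → Sep 25, 2218: 365 days.
Sep 25, 2218 → Sep 25, 2219: 365 days.
Sep 25, 2219 → Sep 25, 2220: 366 days (Feb 29, 2220 is in that span).
Sep 25, 2220 → Sep 25, 2221: 365 days.
Sep 25, 2221 → Sep 25, 2222: 365 days.
Sep 25, 2222 → Sep 25, 2223: 365 days.
Sep 25, 2223 → Oct 25, 2223: 30 days (September has 30).
Oct 25, 2223 → Nov 25, 2223: 31 days (October has 31).
Nov 25, 2223 → Dec 25, 2223: 30 days (November has 30).
Dec 25, 2223 → Jan 25, 2224: 31 days (December has 31).
Jan 25, 2224 → Feb 25, 2224: 31 days (January has 31).
Feb 25, 2224 → Feb 28, 2224: 3 days.
Total: 6000 days.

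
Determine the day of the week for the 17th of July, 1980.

January 1, 1980 is a Tuesday.
Jan 1, 1980 → Feb 1, 1980: 31 days (January has 31).
Feb 1, 1980 → Mar 1, 1980: 29 days (February has 29).
Mar 1, 1980 → Apr 1, 1980: 31 days (March has 31).
Apr 1, 1980 → May 1, 1980: 30 days (April has 30).
May 1, 1980 → Jun 1, 1980: 31 days (May has 31).
Jun 1, 1980 → Jul 1, 1980: 30 days (June has 30).
Jul 1, 1980 → Jul 17, 1980: 16 days.
Total: 198 days.
198 mod 7 = 2, so Tuesday + 2 = Thursday.

Thursday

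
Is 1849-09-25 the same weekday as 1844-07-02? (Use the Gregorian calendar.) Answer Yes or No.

From Jul 2, 1844 to Sep 25, 1849 is 1911 days.
1911 mod 7 = 0, so they are the same weekday.
(Jul 2, 1844 is a Tuesday; Sep 25, 1849 is a Tuesday.)

Yes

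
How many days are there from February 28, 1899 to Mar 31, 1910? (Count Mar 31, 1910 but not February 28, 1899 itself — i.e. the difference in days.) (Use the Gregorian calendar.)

4048

Feb 28, 1899 → Feb 28, 1900: 365 days.
Feb 28, 1900 → Feb 28, 1901: 365 days.
Feb 28, 1901 → Feb 28, 1902: 365 days.
Feb 28, 1902 → Feb 28, 1903: 365 days.
Feb 28, 1903 → Feb 28, 1904: 365 days.
Feb 28, 1904 → Feb 28, 1905: 366 days (Feb 29, 1904 is in that span).
Feb 28, 1905 → Feb 28, 1906: 365 days.
Feb 28, 1906 → Feb 28, 1907: 365 days.
Feb 28, 1907 → Feb 28, 1908: 365 days.
Feb 28, 1908 → Feb 28, 1909: 366 days (Feb 29, 1908 is in that span).
Feb 28, 1909 → Mar 28, 1909: 28 days (February has 28).
Mar 28, 1909 → Apr 28, 1909: 31 days (March has 31).
Apr 28, 1909 → May 28, 1909: 30 days (April has 30).
May 28, 1909 → Jun 28, 1909: 31 days (May has 31).
Jun 28, 1909 → Jul 28, 1909: 30 days (June has 30).
Jul 28, 1909 → Aug 28, 1909: 31 days (July has 31).
Aug 28, 1909 → Sep 28, 1909: 31 days (August has 31).
Sep 28, 1909 → Oct 28, 1909: 30 days (September has 30).
Oct 28, 1909 → Nov 28, 1909: 31 days (October has 31).
Nov 28, 1909 → Dec 28, 1909: 30 days (November has 30).
Dec 28, 1909 → Jan 28, 1910: 31 days (December has 31).
Jan 28, 1910 → Feb 28, 1910: 31 days (January has 31).
Feb 28, 1910 → Mar 28, 1910: 28 days (February has 28).
Mar 28, 1910 → Mar 31, 1910: 3 days.
Total: 4048 days.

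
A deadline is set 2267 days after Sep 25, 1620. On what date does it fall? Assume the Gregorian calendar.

+365 (one year) → Sep 25, 1621 (1902 left).
+365 (one year) → Sep 25, 1622 (1537 left).
+365 (one year) → Sep 25, 1623 (1172 left).
+366 (one year; includes Feb 29, 1624) → Sep 25, 1624 (806 left).
+365 (one year) → Sep 25, 1625 (441 left).
+365 (one year) → Sep 25, 1626 (76 left).
Sep has 30 days: +6 → Oct 1, 1626 (70 left).
Oct has 31 days: +31 → Nov 1, 1626 (39 left).
Nov has 30 days: +30 → Dec 1, 1626 (9 left).
+9 → Dec 10, 1626.

December 10, 1626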